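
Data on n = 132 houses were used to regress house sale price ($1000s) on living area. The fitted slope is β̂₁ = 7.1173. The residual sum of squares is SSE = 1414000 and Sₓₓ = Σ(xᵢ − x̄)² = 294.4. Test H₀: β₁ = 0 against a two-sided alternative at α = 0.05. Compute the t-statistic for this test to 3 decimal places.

MSE = SSE/(n − 2) = 1414000/130 = 10876.9.
SE(β̂₁) = √(MSE/Sₓₓ) = √(10876.9/294.4) = 6.07833.
t = 7.1173 / 6.07833 = 1.171.
df = n − 2 = 130.
Two-sided p ≈ 0.2438, which is ≥ 0.05, so fail to reject H₀.
The data do not give significant evidence of an association between living area and house sale price.

t = 1.171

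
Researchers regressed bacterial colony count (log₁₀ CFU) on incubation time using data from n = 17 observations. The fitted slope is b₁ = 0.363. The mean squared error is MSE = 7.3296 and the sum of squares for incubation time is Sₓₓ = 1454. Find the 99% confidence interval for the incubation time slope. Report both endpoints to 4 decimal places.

SE(b₁) = √(MSE/Sₓₓ) = √(7.3296/1454) = 0.0709999.
df = n − 2 = 15.
t* = t_{0.005, 15} = 2.946713.
Margin = t* × SE = 2.946713 × 0.0709999 = 0.209216.
CI: 0.363 ± 0.209216 → (0.1538, 0.5722).
With 99% confidence, each one-unit increase in incubation time is associated with a change of between 0.1538 and 0.5722 log₁₀ CFU in bacterial colony count.

(0.1538, 0.5722)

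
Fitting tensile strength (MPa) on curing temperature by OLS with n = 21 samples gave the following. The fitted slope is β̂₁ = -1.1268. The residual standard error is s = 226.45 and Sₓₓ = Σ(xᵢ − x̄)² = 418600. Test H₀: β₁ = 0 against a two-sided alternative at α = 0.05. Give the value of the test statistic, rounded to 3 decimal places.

SE(β̂₁) = s/√Sₓₓ = 226.45/√418600 = 0.350004.
t = -1.1268 / 0.350004 = -3.219.
df = n − 2 = 19.
Two-sided p ≈ 0.0045, which is < 0.05, so reject H₀.
There is evidence that curing temperature is associated with tensile strength.

t = -3.219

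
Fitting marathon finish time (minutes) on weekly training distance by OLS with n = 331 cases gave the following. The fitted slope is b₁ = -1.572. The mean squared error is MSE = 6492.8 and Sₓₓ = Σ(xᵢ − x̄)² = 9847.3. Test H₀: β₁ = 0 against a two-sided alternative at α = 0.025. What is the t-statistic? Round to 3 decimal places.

SE(b₁) = √(MSE/Sₓₓ) = √(6492.8/9847.3) = 0.812003.
t = -1.572 / 0.812003 = -1.936.
df = n − 2 = 329.
Two-sided p ≈ 0.0537, which is ≥ 0.025, so fail to reject H₀.
The data do not give significant evidence of an association between weekly training distance and marathon finish time.

t = -1.936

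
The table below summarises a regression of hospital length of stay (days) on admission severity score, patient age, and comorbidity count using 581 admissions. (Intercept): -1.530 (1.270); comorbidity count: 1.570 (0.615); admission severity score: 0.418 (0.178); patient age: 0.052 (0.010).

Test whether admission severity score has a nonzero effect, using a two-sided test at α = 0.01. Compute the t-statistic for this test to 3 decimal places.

Read off: b = 0.418, SE = 0.178 for admission severity score.
H₀: β₁ = 0 vs H₁: β₁ ≠ 0.
t = 0.418 / 0.178 = 2.348.
df = n − k − 1 = 581 − 3 − 1 = 577.
Two-sided p ≈ 0.0192, which is ≥ 0.01, so fail to reject H₀.
The data do not give significant evidence of an association between admission severity score and hospital length of stay, after adjusting for the other predictors.

t = 2.348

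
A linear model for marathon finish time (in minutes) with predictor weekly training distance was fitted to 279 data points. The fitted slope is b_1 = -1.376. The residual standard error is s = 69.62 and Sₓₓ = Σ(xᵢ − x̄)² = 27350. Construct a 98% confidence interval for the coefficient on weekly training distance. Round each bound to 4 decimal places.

SE(b_1) = s/√Sₓₓ = 69.62/√27350 = 0.420974.
df = n − 2 = 277.
t* = t_{0.01, 277} = 2.339885.
Margin = t* × SE = 2.339885 × 0.420974 = 0.985031.
CI: -1.376 ± 0.985031 → (-2.3610, -0.3910).
With 98% confidence, each one-unit increase in weekly training distance is associated with a change of between -2.3610 and -0.3910 minutes in marathon finish time.

(-2.3610, -0.3910)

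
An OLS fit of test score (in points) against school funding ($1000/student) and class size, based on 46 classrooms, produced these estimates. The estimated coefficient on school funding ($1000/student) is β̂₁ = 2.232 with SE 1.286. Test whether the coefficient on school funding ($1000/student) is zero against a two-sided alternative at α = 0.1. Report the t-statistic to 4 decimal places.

t = 1.7356

H₀: β₁ = 0 vs H₁: β₁ ≠ 0.
t = (β̂₁ − β₁⁰)/SE = 2.232 / 1.286 = 1.7356.
df = n − k − 1 = 46 − 2 − 1 = 43.
Two-sided p ≈ 0.0898, which is < 0.1, so reject H₀.
There is evidence that school funding ($1000/student) is associated with test score, holding the other predictors fixed.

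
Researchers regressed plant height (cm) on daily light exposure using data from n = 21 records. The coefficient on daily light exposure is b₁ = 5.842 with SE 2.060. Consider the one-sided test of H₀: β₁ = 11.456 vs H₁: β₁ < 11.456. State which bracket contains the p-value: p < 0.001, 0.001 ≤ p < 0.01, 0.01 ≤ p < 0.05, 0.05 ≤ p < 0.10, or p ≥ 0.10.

0.001 ≤ p < 0.01

t = (5.842 − 11.456) / 2.060 = -2.725.
df = n − 2 = 21 − 2 = 19.
One-sided p = P(T_{19} < t) ≈ 0.0067.
So 0.001 ≤ p < 0.01.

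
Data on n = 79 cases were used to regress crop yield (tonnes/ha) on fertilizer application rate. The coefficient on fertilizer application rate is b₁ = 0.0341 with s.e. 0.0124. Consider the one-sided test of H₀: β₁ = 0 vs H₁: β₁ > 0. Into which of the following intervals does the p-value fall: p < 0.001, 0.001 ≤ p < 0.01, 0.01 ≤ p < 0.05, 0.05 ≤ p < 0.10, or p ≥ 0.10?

t = 0.0341 / 0.0124 = 2.750.
df = n − 2 = 79 − 2 = 77.
One-sided p = P(T_{77} > t) ≈ 0.0037.
So 0.001 ≤ p < 0.01.

0.001 ≤ p < 0.01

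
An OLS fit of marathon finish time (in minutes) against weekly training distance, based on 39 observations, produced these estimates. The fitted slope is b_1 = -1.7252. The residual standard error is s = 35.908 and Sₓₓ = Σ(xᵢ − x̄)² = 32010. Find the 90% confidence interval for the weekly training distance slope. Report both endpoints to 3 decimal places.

SE(b_1) = s/√Sₓₓ = 35.908/√32010 = 0.2007.
df = n − 2 = 37.
t* = t_{0.05, 37} = 1.687094.
Margin = t* × SE = 1.687094 × 0.2007 = 0.33860.
CI: -1.7252 ± 0.33860 → (-2.064, -1.387).
With 90% confidence, each one-unit increase in weekly training distance is associated with a change of between -2.064 and -1.387 minutes in marathon finish time.

(-2.064, -1.387)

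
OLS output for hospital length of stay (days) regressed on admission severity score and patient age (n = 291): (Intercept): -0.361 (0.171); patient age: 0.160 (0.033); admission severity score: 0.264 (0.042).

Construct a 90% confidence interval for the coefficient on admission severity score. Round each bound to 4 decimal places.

(0.1947, 0.3333)

Read off: b = 0.264, SE = 0.042 for admission severity score.
df = n − k − 1 = 291 − 2 − 1 = 288.
t* = t_{0.05, 288} = 1.650162.
Margin = t* × SE = 1.650162 × 0.042 = 0.069307.
CI: 0.264 ± 0.069307 → (0.1947, 0.3333).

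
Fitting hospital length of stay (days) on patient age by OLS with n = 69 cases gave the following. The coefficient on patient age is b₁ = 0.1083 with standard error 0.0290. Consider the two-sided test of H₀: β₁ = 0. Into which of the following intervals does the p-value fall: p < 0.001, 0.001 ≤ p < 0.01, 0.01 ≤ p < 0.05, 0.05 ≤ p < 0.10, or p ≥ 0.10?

t = 0.1083 / 0.0290 = 3.734.
df = n − 2 = 69 − 2 = 67.
Two-sided p = 2·P(T_{67} > |t|) ≈ 0.0004.
So p < 0.001.

p < 0.001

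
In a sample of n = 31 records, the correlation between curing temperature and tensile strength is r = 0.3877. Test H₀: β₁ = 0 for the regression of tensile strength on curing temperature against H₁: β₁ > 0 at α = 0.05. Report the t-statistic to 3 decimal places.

t = 2.265

t = r·√(n − 2)/√(1 − r²) = 0.3877·√29/√0.849689 = 2.265.
df = n − 2 = 29.
One-sided p ≈ 0.0156, which is < 0.05, so reject H₀.
There is evidence of a linear association between curing temperature and tensile strength.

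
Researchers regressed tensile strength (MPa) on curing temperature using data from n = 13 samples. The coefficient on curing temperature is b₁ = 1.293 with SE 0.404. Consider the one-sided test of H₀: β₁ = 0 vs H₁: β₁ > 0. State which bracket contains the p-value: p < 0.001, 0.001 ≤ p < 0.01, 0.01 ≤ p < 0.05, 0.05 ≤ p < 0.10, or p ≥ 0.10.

0.001 ≤ p < 0.01

t = 1.293 / 0.404 = 3.200.
df = n − 2 = 13 − 2 = 11.
One-sided p = P(T_{11} > t) ≈ 0.0042.
So 0.001 ≤ p < 0.01.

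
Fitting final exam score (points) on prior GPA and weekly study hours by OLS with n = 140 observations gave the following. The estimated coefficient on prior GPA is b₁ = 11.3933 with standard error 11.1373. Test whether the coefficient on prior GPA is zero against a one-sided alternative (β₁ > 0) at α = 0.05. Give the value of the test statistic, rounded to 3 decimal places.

t = 1.023

H₀: β₁ = 0 vs H₁: β₁ > 0.
t = (b₁ − β₁⁰)/SE = 11.3933 / 11.1373 = 1.023.
df = n − k − 1 = 140 − 2 − 1 = 137.
One-sided p ≈ 0.1541, which is ≥ 0.05, so fail to reject H₀.
The data do not give significant evidence that the true slope on prior GPA is positive, holding the other predictors fixed.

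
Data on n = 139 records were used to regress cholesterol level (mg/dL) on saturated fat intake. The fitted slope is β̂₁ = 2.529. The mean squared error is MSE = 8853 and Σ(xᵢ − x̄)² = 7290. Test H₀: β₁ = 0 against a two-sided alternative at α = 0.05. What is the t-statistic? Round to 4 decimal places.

t = 2.2949

SE(β̂₁) = √(MSE/Sₓₓ) = √(8853/7290) = 1.102.
t = 2.529 / 1.102 = 2.2949.
df = n − 2 = 137.
Two-sided p ≈ 0.0233, which is < 0.05, so reject H₀.
There is evidence that saturated fat intake is associated with cholesterol level.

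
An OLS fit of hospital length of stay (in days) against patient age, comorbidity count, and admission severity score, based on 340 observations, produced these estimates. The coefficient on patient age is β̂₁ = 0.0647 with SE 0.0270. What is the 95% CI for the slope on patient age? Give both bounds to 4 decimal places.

(0.0116, 0.1178)

df = n − k − 1 = 340 − 3 − 1 = 336.
t* = t_{0.025, 336} = 1.967049.
Margin = t* × SE = 1.967049 × 0.0270 = 0.053110.
CI: 0.0647 ± 0.053110 → (0.0116, 0.1178).
With 95% confidence, each one-unit increase in patient age is associated with a change of between 0.0116 and 0.1178 days in hospital length of stay, holding the other predictors fixed.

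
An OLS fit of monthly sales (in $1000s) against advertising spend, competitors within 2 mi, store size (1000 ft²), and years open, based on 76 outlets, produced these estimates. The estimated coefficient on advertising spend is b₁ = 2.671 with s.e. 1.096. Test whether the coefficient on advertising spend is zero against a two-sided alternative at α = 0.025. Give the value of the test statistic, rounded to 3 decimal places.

H₀: β₁ = 0 vs H₁: β₁ ≠ 0.
t = (b₁ − β₁⁰)/SE = 2.671 / 1.096 = 2.437.
df = n − k − 1 = 76 − 4 − 1 = 71.
Two-sided p ≈ 0.0173, which is < 0.025, so reject H₀.
There is evidence that advertising spend is associated with monthly sales, holding the other predictors fixed.

t = 2.437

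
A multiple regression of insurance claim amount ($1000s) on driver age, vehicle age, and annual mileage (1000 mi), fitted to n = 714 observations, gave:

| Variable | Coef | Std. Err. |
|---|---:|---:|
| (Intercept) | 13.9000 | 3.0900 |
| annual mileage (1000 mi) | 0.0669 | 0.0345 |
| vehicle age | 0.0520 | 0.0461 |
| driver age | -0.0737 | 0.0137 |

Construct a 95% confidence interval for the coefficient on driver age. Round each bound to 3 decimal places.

Read off: b = -0.0737, SE = 0.0137 for driver age.
df = n − k − 1 = 714 − 3 − 1 = 710.
t* = t_{0.025, 710} = 1.963311.
Margin = t* × SE = 1.963311 × 0.0137 = 0.02690.
CI: -0.0737 ± 0.02690 → (-0.101, -0.047).

(-0.101, -0.047)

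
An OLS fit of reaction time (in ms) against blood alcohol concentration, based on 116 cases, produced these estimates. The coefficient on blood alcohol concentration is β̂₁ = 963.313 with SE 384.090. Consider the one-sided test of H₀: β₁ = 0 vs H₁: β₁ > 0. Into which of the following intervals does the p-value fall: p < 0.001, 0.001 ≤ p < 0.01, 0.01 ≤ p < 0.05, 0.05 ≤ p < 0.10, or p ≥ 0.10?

0.001 ≤ p < 0.01

t = 963.313 / 384.090 = 2.508.
df = n − 2 = 116 − 2 = 114.
One-sided p = P(T_{114} > t) ≈ 0.0068.
So 0.001 ≤ p < 0.01.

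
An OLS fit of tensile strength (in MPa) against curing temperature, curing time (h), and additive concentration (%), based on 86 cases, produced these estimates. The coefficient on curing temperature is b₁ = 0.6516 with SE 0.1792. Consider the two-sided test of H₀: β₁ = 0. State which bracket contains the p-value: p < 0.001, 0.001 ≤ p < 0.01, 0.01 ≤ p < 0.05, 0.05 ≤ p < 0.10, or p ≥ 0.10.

p < 0.001

t = 0.6516 / 0.1792 = 3.636.
df = n − k − 1 = 86 − 3 − 1 = 82.
Two-sided p = 2·P(T_{82} > |t|) ≈ 0.0005.
So p < 0.001.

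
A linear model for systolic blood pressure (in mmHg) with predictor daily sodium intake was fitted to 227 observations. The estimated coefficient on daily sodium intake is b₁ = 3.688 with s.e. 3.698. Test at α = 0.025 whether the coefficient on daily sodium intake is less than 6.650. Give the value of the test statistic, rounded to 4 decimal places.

t = -0.8010

H₀: β₁ = 6.650 vs H₁: β₁ < 6.650.
t = (b₁ − β₁⁰)/SE = (3.688 − 6.650) / 3.698 = -0.8010.
df = n − 2 = 227 − 2 = 225.
One-sided p ≈ 0.2120, which is ≥ 0.025, so fail to reject H₀.
The data do not give significant evidence that the true slope on daily sodium intake is below 6.650 mmHg per unit.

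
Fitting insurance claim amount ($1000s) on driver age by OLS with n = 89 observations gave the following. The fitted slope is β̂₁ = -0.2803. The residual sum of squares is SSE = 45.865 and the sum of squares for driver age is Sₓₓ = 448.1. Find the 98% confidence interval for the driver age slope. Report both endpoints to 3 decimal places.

(-0.362, -0.199)

MSE = SSE/(n − 2) = 45.865/87 = 0.527184.
SE(β̂₁) = √(MSE/Sₓₓ) = √(0.527184/448.1) = 0.0343.
df = n − 2 = 87.
t* = t_{0.01, 87} = 2.369977.
Margin = t* × SE = 2.369977 × 0.0343 = 0.08129.
CI: -0.2803 ± 0.08129 → (-0.362, -0.199).
With 98% confidence, each one-unit increase in driver age is associated with a change of between -0.362 and -0.199 $1000s in insurance claim amount.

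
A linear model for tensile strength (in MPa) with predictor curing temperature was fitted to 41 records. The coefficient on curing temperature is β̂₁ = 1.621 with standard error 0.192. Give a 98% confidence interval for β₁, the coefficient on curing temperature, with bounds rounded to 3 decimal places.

df = n − 2 = 41 − 2 = 39.
t* = t_{0.01, 39} = 2.425841.
Margin = t* × SE = 2.425841 × 0.192 = 0.46576.
CI: 1.621 ± 0.46576 → (1.155, 2.087).
With 98% confidence, each one-unit increase in curing temperature is associated with a change of between 1.155 and 2.087 MPa in tensile strength.

(1.155, 2.087)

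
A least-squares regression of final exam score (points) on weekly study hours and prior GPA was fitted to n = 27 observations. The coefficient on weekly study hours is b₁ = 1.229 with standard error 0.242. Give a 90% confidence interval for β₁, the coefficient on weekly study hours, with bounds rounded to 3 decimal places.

(0.815, 1.643)

df = n − k − 1 = 27 − 2 − 1 = 24.
t* = t_{0.05, 24} = 1.710882.
Margin = t* × SE = 1.710882 × 0.242 = 0.41403.
CI: 1.229 ± 0.41403 → (0.815, 1.643).
With 90% confidence, each one-unit increase in weekly study hours is associated with a change of between 0.815 and 1.643 points in final exam score, holding the other predictors fixed.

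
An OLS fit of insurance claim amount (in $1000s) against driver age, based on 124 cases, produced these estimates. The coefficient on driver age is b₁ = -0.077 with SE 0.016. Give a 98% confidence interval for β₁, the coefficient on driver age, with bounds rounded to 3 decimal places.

df = n − 2 = 124 − 2 = 122.
t* = t_{0.01, 122} = 2.357302.
Margin = t* × SE = 2.357302 × 0.016 = 0.03772.
CI: -0.077 ± 0.03772 → (-0.115, -0.039).
With 98% confidence, each one-unit increase in driver age is associated with a change of between -0.115 and -0.039 $1000s in insurance claim amount.

(-0.115, -0.039)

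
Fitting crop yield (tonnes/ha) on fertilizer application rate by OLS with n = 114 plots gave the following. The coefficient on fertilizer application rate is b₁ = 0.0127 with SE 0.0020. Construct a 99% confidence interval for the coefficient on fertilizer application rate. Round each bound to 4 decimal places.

(0.0075, 0.0179)

df = n − 2 = 114 − 2 = 112.
t* = t_{0.005, 112} = 2.62044.
Margin = t* × SE = 2.62044 × 0.0020 = 0.005241.
CI: 0.0127 ± 0.005241 → (0.0075, 0.0179).
With 99% confidence, each one-unit increase in fertilizer application rate is associated with a change of between 0.0075 and 0.0179 tonnes/ha in crop yield.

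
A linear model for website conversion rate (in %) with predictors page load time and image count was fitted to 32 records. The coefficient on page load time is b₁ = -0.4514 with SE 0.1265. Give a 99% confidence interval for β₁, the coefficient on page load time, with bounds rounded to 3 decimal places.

(-0.800, -0.103)

df = n − k − 1 = 32 − 2 − 1 = 29.
t* = t_{0.005, 29} = 2.756386.
Margin = t* × SE = 2.756386 × 0.1265 = 0.34868.
CI: -0.4514 ± 0.34868 → (-0.800, -0.103).
With 99% confidence, each one-unit increase in page load time is associated with a change of between -0.800 and -0.103 % in website conversion rate, holding the other predictors fixed.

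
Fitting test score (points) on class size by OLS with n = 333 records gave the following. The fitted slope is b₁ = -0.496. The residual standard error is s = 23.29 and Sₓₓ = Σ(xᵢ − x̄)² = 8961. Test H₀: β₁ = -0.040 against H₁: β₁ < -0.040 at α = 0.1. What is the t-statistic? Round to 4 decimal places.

SE(b₁) = s/√Sₓₓ = 23.29/√8961 = 0.246032.
t = (-0.496 − (-0.040)) / 0.246032 = -1.8534.
df = n − 2 = 331.
One-sided p ≈ 0.0324, which is < 0.1, so reject H₀.
There is evidence that the true slope on class size is below -0.040 points per unit.

t = -1.8534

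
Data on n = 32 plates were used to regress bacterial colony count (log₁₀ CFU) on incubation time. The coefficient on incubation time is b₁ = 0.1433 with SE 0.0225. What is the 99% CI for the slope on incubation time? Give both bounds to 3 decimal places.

(0.081, 0.205)

df = n − 2 = 32 − 2 = 30.
t* = t_{0.005, 30} = 2.749996.
Margin = t* × SE = 2.749996 × 0.0225 = 0.06187.
CI: 0.1433 ± 0.06187 → (0.081, 0.205).
With 99% confidence, each one-unit increase in incubation time is associated with a change of between 0.081 and 0.205 log₁₀ CFU in bacterial colony count.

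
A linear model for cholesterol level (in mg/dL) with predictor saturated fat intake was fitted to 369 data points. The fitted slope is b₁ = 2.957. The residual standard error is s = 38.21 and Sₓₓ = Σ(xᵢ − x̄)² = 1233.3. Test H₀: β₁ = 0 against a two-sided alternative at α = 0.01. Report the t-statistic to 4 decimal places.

t = 2.7177

SE(b₁) = s/√Sₓₓ = 38.21/√1233.3 = 1.08803.
t = 2.957 / 1.08803 = 2.7177.
df = n − 2 = 367.
Two-sided p ≈ 0.0069, which is < 0.01, so reject H₀.
There is evidence that saturated fat intake is associated with cholesterol level.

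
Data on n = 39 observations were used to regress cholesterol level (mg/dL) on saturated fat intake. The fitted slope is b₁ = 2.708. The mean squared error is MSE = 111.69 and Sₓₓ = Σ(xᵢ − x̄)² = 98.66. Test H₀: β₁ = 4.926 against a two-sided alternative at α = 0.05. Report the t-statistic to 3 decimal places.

SE(b₁) = √(MSE/Sₓₓ) = √(111.69/98.66) = 1.06399.
t = (2.708 − 4.926) / 1.06399 = -2.085.
df = n − 2 = 37.
Two-sided p ≈ 0.0441, which is < 0.05, so reject H₀.
There is evidence that the true slope on saturated fat intake differs from 4.926 mg/dL per unit.

t = -2.085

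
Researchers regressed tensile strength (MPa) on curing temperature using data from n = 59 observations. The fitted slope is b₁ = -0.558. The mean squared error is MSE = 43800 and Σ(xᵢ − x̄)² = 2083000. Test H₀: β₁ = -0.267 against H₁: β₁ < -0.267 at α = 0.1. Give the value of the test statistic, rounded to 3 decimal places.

SE(b₁) = √(MSE/Sₓₓ) = √(43800/2083000) = 0.145008.
t = (-0.558 − (-0.267)) / 0.145008 = -2.007.
df = n − 2 = 57.
One-sided p ≈ 0.0248, which is < 0.1, so reject H₀.
There is evidence that the true slope on curing temperature is below -0.267 MPa per unit.

t = -2.007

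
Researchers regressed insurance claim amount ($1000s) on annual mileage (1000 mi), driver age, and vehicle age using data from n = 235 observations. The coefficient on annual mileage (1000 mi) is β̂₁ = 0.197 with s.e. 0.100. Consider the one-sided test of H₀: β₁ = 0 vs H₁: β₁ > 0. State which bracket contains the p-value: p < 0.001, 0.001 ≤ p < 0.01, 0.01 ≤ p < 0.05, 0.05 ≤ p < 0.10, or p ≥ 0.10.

t = 0.197 / 0.100 = 1.970.
df = n − k − 1 = 235 − 3 − 1 = 231.
One-sided p = P(T_{231} > t) ≈ 0.0250.
So 0.01 ≤ p < 0.05.

0.01 ≤ p < 0.05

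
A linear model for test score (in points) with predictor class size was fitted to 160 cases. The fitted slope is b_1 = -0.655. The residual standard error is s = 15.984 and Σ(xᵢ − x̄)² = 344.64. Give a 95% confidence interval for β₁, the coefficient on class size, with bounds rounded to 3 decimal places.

(-2.356, 1.046)

SE(b_1) = s/√Sₓₓ = 15.984/√344.64 = 0.860999.
df = n − 2 = 158.
t* = t_{0.025, 158} = 1.975092.
Margin = t* × SE = 1.975092 × 0.860999 = 1.70055.
CI: -0.655 ± 1.70055 → (-2.356, 1.046).
With 95% confidence, each one-unit increase in class size is associated with a change of between -2.356 and 1.046 points in test score.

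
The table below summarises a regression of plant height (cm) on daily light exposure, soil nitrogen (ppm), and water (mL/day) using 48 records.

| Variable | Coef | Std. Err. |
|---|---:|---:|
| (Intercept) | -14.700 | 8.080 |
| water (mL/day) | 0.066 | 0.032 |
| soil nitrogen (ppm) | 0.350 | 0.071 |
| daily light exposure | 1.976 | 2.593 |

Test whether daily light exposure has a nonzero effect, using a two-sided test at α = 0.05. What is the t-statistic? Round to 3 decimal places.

t = 0.762

Read off: b = 1.976, SE = 2.593 for daily light exposure.
H₀: β₁ = 0 vs H₁: β₁ ≠ 0.
t = 1.976 / 2.593 = 0.762.
df = n − k − 1 = 48 − 3 − 1 = 44.
Two-sided p ≈ 0.4501, which is ≥ 0.05, so fail to reject H₀.
The data do not give significant evidence of an association between daily light exposure and plant height, after adjusting for the other predictors.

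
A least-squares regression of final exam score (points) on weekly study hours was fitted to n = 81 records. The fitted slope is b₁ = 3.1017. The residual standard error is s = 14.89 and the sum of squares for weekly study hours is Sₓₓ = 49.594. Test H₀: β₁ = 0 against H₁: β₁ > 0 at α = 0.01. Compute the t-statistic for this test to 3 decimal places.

SE(b₁) = s/√Sₓₓ = 14.89/√49.594 = 2.11437.
t = 3.1017 / 2.11437 = 1.467.
df = n − 2 = 79.
One-sided p ≈ 0.0732, which is ≥ 0.01, so fail to reject H₀.
The data do not give significant evidence that the true slope on weekly study hours is positive.

t = 1.467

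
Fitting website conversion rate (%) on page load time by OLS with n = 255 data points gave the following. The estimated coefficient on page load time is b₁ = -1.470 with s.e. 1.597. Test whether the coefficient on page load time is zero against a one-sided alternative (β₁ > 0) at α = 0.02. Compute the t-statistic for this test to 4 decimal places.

H₀: β₁ = 0 vs H₁: β₁ > 0.
t = (b₁ − β₁⁰)/SE = -1.470 / 1.597 = -0.9205.
df = n − 2 = 255 − 2 = 253.
One-sided p ≈ 0.8209, which is ≥ 0.02, so fail to reject H₀.
The data do not give significant evidence that the true slope on page load time is positive.

t = -0.9205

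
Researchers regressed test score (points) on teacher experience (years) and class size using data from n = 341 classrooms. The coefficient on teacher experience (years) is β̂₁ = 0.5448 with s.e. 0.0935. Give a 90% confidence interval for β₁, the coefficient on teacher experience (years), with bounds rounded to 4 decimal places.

df = n − k − 1 = 341 − 2 − 1 = 338.
t* = t_{0.05, 338} = 1.649374.
Margin = t* × SE = 1.649374 × 0.0935 = 0.154216.
CI: 0.5448 ± 0.154216 → (0.3906, 0.6990).
With 90% confidence, each one-unit increase in teacher experience (years) is associated with a change of between 0.3906 and 0.6990 points in test score, holding the other predictors fixed.

(0.3906, 0.6990)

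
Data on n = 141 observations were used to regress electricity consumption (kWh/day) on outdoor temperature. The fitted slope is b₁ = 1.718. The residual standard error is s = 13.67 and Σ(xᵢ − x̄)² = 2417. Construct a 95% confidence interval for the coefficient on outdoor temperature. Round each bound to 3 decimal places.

SE(b₁) = s/√Sₓₓ = 13.67/√2417 = 0.278055.
df = n − 2 = 139.
t* = t_{0.025, 139} = 1.977178.
Margin = t* × SE = 1.977178 × 0.278055 = 0.54976.
CI: 1.718 ± 0.54976 → (1.168, 2.268).
With 95% confidence, each one-unit increase in outdoor temperature is associated with a change of between 1.168 and 2.268 kWh/day in electricity consumption.

(1.168, 2.268)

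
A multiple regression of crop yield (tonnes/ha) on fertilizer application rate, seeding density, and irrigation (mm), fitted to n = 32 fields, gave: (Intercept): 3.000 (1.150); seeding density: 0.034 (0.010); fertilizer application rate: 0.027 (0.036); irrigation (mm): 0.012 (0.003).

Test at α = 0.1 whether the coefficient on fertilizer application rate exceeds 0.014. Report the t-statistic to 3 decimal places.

t = 0.361

Read off: b = 0.027, SE = 0.036 for fertilizer application rate.
H₀: β₁ = 0.014 vs H₁: β₁ > 0.014.
t = (0.027 − 0.014) / 0.036 = 0.361.
df = n − k − 1 = 32 − 3 − 1 = 28.
One-sided p ≈ 0.3604, which is ≥ 0.1, so fail to reject H₀.
The data do not give significant evidence that the true slope on fertilizer application rate exceeds 0.014 tonnes/ha per unit, holding the other predictors fixed.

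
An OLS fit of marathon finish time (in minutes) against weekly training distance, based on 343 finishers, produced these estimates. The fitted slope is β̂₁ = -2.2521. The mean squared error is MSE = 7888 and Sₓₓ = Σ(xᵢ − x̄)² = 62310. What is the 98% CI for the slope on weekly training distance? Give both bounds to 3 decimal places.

(-3.084, -1.420)

SE(β̂₁) = √(MSE/Sₓₓ) = √(7888/62310) = 0.355799.
df = n − 2 = 341.
t* = t_{0.01, 341} = 2.337333.
Margin = t* × SE = 2.337333 × 0.355799 = 0.83162.
CI: -2.2521 ± 0.83162 → (-3.084, -1.420).
With 98% confidence, each one-unit increase in weekly training distance is associated with a change of between -3.084 and -1.420 minutes in marathon finish time.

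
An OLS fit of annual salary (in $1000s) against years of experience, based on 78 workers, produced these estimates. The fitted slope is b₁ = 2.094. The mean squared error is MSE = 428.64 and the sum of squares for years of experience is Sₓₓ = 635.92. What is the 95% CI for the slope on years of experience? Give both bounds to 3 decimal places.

SE(b₁) = √(MSE/Sₓₓ) = √(428.64/635.92) = 0.821004.
df = n − 2 = 76.
t* = t_{0.025, 76} = 1.991673.
Margin = t* × SE = 1.991673 × 0.821004 = 1.63517.
CI: 2.094 ± 1.63517 → (0.459, 3.729).
With 95% confidence, each one-unit increase in years of experience is associated with a change of between 0.459 and 3.729 $1000s in annual salary.

(0.459, 3.729)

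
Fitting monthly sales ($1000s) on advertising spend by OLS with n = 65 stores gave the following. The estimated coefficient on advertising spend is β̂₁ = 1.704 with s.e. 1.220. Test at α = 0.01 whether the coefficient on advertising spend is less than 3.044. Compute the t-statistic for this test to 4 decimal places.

t = -1.0984

H₀: β₁ = 3.044 vs H₁: β₁ < 3.044.
t = (β̂₁ − β₁⁰)/SE = (1.704 − 3.044) / 1.220 = -1.0984.
df = n − 2 = 65 − 2 = 63.
One-sided p ≈ 0.1381, which is ≥ 0.01, so fail to reject H₀.
The data do not give significant evidence that the true slope on advertising spend is below 3.044 $1000s per unit.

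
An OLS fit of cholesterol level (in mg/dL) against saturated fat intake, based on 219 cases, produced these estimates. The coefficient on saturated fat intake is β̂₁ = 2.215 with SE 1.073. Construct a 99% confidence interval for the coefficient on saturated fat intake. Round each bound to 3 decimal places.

(-0.573, 5.003)

df = n − 2 = 219 − 2 = 217.
t* = t_{0.005, 217} = 2.598675.
Margin = t* × SE = 2.598675 × 1.073 = 2.78838.
CI: 2.215 ± 2.78838 → (-0.573, 5.003).
With 99% confidence, each one-unit increase in saturated fat intake is associated with a change of between -0.573 and 5.003 mg/dL in cholesterol level.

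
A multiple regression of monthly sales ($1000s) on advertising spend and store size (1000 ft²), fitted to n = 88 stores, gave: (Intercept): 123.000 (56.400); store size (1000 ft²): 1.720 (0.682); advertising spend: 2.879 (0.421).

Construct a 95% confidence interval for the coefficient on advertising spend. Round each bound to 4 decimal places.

(2.0419, 3.7161)

Read off: b = 2.879, SE = 0.421 for advertising spend.
df = n − k − 1 = 88 − 2 − 1 = 85.
t* = t_{0.025, 85} = 1.988268.
Margin = t* × SE = 1.988268 × 0.421 = 0.837061.
CI: 2.879 ± 0.837061 → (2.0419, 3.7161).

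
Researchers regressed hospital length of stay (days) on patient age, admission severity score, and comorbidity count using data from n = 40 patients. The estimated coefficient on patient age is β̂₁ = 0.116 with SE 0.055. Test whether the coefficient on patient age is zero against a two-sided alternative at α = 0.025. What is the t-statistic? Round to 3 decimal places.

t = 2.109

H₀: β₁ = 0 vs H₁: β₁ ≠ 0.
t = (β̂₁ − β₁⁰)/SE = 0.116 / 0.055 = 2.109.
df = n − k − 1 = 40 − 3 − 1 = 36.
Two-sided p ≈ 0.0420, which is ≥ 0.025, so fail to reject H₀.
The data do not give significant evidence of an association between patient age and hospital length of stay, after adjusting for the other predictors.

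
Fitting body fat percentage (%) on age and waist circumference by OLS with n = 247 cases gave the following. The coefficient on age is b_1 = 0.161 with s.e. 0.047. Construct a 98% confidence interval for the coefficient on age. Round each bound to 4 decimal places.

(0.0509, 0.2711)

df = n − k − 1 = 247 − 2 − 1 = 244.
t* = t_{0.01, 244} = 2.341728.
Margin = t* × SE = 2.341728 × 0.047 = 0.110061.
CI: 0.161 ± 0.110061 → (0.0509, 0.2711).
With 98% confidence, each one-unit increase in age is associated with a change of between 0.0509 and 0.2711 % in body fat percentage, holding the other predictors fixed.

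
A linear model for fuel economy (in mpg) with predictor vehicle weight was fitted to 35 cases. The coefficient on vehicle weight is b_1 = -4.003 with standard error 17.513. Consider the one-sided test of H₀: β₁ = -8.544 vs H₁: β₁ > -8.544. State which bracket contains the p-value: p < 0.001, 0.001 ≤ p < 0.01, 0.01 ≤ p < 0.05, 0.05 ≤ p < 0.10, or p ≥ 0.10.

t = (-4.003 − (-8.544)) / 17.513 = 0.259.
df = n − 2 = 35 − 2 = 33.
One-sided p = P(T_{33} > t) ≈ 0.3985.
So p ≥ 0.10.

p ≥ 0.10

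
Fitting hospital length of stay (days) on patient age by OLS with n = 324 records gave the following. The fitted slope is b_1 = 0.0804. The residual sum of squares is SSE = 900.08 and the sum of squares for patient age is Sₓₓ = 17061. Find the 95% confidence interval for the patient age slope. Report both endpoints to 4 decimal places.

MSE = SSE/(n − 2) = 900.08/322 = 2.79528.
SE(b_1) = √(MSE/Sₓₓ) = √(2.79528/17061) = 0.0128.
df = n − 2 = 322.
t* = t_{0.025, 322} = 1.967359.
Margin = t* × SE = 1.967359 × 0.0128 = 0.025182.
CI: 0.0804 ± 0.025182 → (0.0552, 0.1056).
With 95% confidence, each one-unit increase in patient age is associated with a change of between 0.0552 and 0.1056 days in hospital length of stay.

(0.0552, 0.1056)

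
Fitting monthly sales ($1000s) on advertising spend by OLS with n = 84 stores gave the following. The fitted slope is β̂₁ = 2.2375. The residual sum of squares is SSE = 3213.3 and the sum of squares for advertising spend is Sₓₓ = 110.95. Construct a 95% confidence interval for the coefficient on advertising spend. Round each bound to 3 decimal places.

MSE = SSE/(n − 2) = 3213.3/82 = 39.1866.
SE(β̂₁) = √(MSE/Sₓₓ) = √(39.1866/110.95) = 0.594299.
df = n − 2 = 82.
t* = t_{0.025, 82} = 1.989319.
Margin = t* × SE = 1.989319 × 0.594299 = 1.18225.
CI: 2.2375 ± 1.18225 → (1.055, 3.420).
With 95% confidence, each one-unit increase in advertising spend is associated with a change of between 1.055 and 3.420 $1000s in monthly sales.

(1.055, 3.420)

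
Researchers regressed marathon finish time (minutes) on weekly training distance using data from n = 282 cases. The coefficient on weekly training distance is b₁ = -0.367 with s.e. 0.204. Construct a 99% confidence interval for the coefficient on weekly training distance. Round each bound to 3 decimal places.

(-0.896, 0.162)

df = n − 2 = 282 − 2 = 280.
t* = t_{0.005, 280} = 2.593502.
Margin = t* × SE = 2.593502 × 0.204 = 0.52907.
CI: -0.367 ± 0.52907 → (-0.896, 0.162).
With 99% confidence, each one-unit increase in weekly training distance is associated with a change of between -0.896 and 0.162 minutes in marathon finish time.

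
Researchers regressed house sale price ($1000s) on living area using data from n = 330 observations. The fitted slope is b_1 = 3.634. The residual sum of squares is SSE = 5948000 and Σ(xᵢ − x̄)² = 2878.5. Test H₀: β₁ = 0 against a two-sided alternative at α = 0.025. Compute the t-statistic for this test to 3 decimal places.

t = 1.448

MSE = SSE/(n − 2) = 5948000/328 = 18134.1.
SE(b_1) = √(MSE/Sₓₓ) = √(18134.1/2878.5) = 2.50995.
t = 3.634 / 2.50995 = 1.448.
df = n − 2 = 328.
Two-sided p ≈ 0.1486, which is ≥ 0.025, so fail to reject H₀.
The data do not give significant evidence of an association between living area and house sale price.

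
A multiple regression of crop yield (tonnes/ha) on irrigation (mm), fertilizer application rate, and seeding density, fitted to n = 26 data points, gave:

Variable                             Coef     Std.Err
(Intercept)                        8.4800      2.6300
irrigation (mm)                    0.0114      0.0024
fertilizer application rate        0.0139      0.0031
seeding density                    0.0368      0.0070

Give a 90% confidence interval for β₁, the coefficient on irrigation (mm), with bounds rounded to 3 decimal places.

Read off: b = 0.0114, SE = 0.0024 for irrigation (mm).
df = n − k − 1 = 26 − 3 − 1 = 22.
t* = t_{0.05, 22} = 1.717144.
Margin = t* × SE = 1.717144 × 0.0024 = 0.00412.
CI: 0.0114 ± 0.00412 → (0.007, 0.016).

(0.007, 0.016)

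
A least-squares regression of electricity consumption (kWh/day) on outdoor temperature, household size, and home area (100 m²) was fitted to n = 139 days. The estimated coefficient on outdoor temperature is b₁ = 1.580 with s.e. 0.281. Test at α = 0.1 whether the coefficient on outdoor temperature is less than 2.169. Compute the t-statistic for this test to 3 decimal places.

H₀: β₁ = 2.169 vs H₁: β₁ < 2.169.
t = (b₁ − β₁⁰)/SE = (1.580 − 2.169) / 0.281 = -2.096.
df = n − k − 1 = 139 − 3 − 1 = 135.
One-sided p ≈ 0.0190, which is < 0.1, so reject H₀.
There is evidence that the true slope on outdoor temperature is below 2.169 kWh/day per unit, holding the other predictors fixed.

t = -2.096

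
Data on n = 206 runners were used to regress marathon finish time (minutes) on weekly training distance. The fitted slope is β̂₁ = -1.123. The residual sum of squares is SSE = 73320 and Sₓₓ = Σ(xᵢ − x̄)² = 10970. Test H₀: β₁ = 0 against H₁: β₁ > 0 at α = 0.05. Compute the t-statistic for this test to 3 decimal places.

t = -6.204

MSE = SSE/(n − 2) = 73320/204 = 359.412.
SE(β̂₁) = √(MSE/Sₓₓ) = √(359.412/10970) = 0.181006.
t = -1.123 / 0.181006 = -6.204.
df = n − 2 = 204.
One-sided p ≈ 1.0000, which is ≥ 0.05, so fail to reject H₀.
The data do not give significant evidence that the true slope on weekly training distance is positive.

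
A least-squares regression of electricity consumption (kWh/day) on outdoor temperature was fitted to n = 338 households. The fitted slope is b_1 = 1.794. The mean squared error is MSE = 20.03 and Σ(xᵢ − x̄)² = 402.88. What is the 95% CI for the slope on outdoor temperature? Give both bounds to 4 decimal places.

SE(b_1) = √(MSE/Sₓₓ) = √(20.03/402.88) = 0.222973.
df = n − 2 = 336.
t* = t_{0.025, 336} = 1.967049.
Margin = t* × SE = 1.967049 × 0.222973 = 0.438599.
CI: 1.794 ± 0.438599 → (1.3554, 2.2326).
With 95% confidence, each one-unit increase in outdoor temperature is associated with a change of between 1.3554 and 2.2326 kWh/day in electricity consumption.

(1.3554, 2.2326)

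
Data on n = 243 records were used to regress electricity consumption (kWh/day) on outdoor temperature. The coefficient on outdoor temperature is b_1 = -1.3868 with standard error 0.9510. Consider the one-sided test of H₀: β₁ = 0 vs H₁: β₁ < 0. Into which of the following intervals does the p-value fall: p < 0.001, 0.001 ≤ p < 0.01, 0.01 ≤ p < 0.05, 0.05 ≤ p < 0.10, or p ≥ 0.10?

t = -1.3868 / 0.9510 = -1.458.
df = n − 2 = 243 − 2 = 241.
One-sided p = P(T_{241} < t) ≈ 0.0730.
So 0.05 ≤ p < 0.10.

0.05 ≤ p < 0.10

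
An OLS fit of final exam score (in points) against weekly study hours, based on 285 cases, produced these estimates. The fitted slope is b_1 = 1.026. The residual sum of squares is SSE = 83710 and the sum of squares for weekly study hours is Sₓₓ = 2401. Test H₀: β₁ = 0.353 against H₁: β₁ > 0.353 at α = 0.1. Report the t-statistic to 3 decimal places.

t = 1.917

MSE = SSE/(n − 2) = 83710/283 = 295.795.
SE(b_1) = √(MSE/Sₓₓ) = √(295.795/2401) = 0.350994.
t = (1.026 − 0.353) / 0.350994 = 1.917.
df = n − 2 = 283.
One-sided p ≈ 0.0281, which is < 0.1, so reject H₀.
There is evidence that the true slope on weekly study hours exceeds 0.353 points per unit.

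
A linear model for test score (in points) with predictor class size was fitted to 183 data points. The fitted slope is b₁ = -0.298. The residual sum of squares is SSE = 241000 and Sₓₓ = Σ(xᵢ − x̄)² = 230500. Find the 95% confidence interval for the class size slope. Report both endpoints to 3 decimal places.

(-0.448, -0.148)

MSE = SSE/(n − 2) = 241000/181 = 1331.49.
SE(b₁) = √(MSE/Sₓₓ) = √(1331.49/230500) = 0.0760035.
df = n − 2 = 181.
t* = t_{0.025, 181} = 1.973157.
Margin = t* × SE = 1.973157 × 0.0760035 = 0.14997.
CI: -0.298 ± 0.14997 → (-0.448, -0.148).
With 95% confidence, each one-unit increase in class size is associated with a change of between -0.448 and -0.148 points in test score.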